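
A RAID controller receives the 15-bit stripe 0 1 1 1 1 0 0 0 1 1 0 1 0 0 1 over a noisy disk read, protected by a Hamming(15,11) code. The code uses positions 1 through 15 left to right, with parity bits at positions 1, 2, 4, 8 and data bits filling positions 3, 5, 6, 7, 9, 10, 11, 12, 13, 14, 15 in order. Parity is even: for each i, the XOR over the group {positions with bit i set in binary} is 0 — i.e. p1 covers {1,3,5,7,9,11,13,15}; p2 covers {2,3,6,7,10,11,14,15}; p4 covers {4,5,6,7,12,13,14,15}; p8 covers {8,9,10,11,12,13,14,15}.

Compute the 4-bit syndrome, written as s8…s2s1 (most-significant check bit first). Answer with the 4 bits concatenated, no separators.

0000

s1 (pos 1,3,5,7,9,11,13,15): 0⊕1⊕1⊕0⊕1⊕0⊕0⊕1 = 0
s2 (pos 2,3,6,7,10,11,14,15): 1⊕1⊕0⊕0⊕1⊕0⊕0⊕1 = 0
s4 (pos 4,5,6,7,12,13,14,15): 1⊕1⊕0⊕0⊕1⊕0⊕0⊕1 = 0
s8 (pos 8,9,10,11,12,13,14,15): 0⊕1⊕1⊕0⊕1⊕0⊕0⊕1 = 0
Syndrome s8…s1 = 0000 → no error.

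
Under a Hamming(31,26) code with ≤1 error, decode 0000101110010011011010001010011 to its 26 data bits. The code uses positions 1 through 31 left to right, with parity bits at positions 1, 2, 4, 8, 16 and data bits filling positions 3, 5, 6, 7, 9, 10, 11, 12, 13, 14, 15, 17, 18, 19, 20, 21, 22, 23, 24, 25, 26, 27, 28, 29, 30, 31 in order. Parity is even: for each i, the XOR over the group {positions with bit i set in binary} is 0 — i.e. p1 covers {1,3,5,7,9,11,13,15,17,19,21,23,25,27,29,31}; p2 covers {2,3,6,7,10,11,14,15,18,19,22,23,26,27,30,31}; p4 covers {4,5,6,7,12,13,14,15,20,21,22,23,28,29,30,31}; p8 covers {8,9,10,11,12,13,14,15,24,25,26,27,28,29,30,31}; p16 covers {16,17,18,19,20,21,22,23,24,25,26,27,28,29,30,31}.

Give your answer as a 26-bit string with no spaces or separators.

s1 (pos 1,3,5,7,9,11,13,15,17,19,21,23,25,27,29,31): 0⊕0⊕1⊕1⊕1⊕0⊕0⊕1⊕0⊕1⊕1⊕0⊕1⊕1⊕0⊕1 = 1
s2 (pos 2,3,6,7,10,11,14,15,18,19,22,23,26,27,30,31): 0⊕0⊕0⊕1⊕0⊕0⊕0⊕1⊕1⊕1⊕0⊕0⊕0⊕1⊕1⊕1 = 1
s4 (pos 4,5,6,7,12,13,14,15,20,21,22,23,28,29,30,31): 0⊕1⊕0⊕1⊕1⊕0⊕0⊕1⊕0⊕1⊕0⊕0⊕0⊕0⊕1⊕1 = 1
s8 (pos 8,9,10,11,12,13,14,15,24,25,26,27,28,29,30,31): 1⊕1⊕0⊕0⊕1⊕0⊕0⊕1⊕0⊕1⊕0⊕1⊕0⊕0⊕1⊕1 = 0
s16 (pos 16,17,18,19,20,21,22,23,24,25,26,27,28,29,30,31): 1⊕0⊕1⊕1⊕0⊕1⊕0⊕0⊕0⊕1⊕0⊕1⊕0⊕0⊕1⊕1 = 0
Syndrome s16…s1 = 00111 → error at position 7.
Flip position 7: 0000101110010011011010001010011 → 0000100110010011011010001010011
Read data bits from positions 3,5,6,7,9,10,11,12,13,14,15,17,18,19,20,21,22,23,24,25,26,27,28,29,30,31: 01001001001011010001010011

01001001001011010001010011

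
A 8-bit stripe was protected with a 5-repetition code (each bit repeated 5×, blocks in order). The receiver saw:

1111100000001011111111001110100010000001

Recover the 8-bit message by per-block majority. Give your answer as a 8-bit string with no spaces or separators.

Block 1 (11111): 5 ones → 1
Block 2 (00000): 0 ones → 0
Block 3 (00101): 2 ones → 0
Block 4 (11111): 5 ones → 1
Block 5 (11001): 3 ones → 1
Block 6 (11010): 3 ones → 1
Block 7 (00100): 1 one → 0
Block 8 (00001): 1 one → 0

10011100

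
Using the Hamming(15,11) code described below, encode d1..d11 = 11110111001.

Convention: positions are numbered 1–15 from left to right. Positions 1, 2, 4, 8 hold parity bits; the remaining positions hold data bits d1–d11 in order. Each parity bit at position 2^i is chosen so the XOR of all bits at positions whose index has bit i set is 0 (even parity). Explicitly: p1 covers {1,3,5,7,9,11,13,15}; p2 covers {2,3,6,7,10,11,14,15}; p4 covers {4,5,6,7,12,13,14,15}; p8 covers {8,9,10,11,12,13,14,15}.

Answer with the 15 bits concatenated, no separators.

Place data at non-parity positions: p1 p2 1 p4 1 1 1 p8 0 1 1 1 0 0 1
p1 (pos 1,3,5,7,9,11,13,15): XOR of data positions = 1⊕1⊕1⊕0⊕1⊕0⊕1 = 1
p2 (pos 2,3,6,7,10,11,14,15): XOR of data positions = 1⊕1⊕1⊕1⊕1⊕0⊕1 = 0
p4 (pos 4,5,6,7,12,13,14,15): XOR of data positions = 1⊕1⊕1⊕1⊕0⊕0⊕1 = 1
p8 (pos 8,9,10,11,12,13,14,15): XOR of data positions = 0⊕1⊕1⊕1⊕0⊕0⊕1 = 0
Codeword: 101111100111001

101111100111001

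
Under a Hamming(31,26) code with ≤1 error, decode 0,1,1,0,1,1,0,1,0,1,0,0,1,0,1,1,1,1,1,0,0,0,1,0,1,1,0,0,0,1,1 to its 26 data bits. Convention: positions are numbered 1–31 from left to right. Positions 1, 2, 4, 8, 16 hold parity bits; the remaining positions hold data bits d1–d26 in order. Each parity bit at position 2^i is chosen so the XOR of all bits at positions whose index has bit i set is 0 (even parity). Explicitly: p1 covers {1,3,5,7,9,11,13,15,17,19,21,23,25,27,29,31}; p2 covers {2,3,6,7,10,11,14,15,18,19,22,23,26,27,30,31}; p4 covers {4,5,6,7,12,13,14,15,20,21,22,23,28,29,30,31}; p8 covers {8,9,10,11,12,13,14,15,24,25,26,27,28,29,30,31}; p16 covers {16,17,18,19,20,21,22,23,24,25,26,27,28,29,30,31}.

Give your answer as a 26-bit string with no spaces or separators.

s1 (pos 1,3,5,7,9,11,13,15,17,19,21,23,25,27,29,31): 0⊕1⊕1⊕0⊕0⊕0⊕1⊕1⊕1⊕1⊕0⊕1⊕1⊕0⊕0⊕1 = 1
s2 (pos 2,3,6,7,10,11,14,15,18,19,22,23,26,27,30,31): 1⊕1⊕1⊕0⊕1⊕0⊕0⊕1⊕1⊕1⊕0⊕1⊕1⊕0⊕1⊕1 = 1
s4 (pos 4,5,6,7,12,13,14,15,20,21,22,23,28,29,30,31): 0⊕1⊕1⊕0⊕0⊕1⊕0⊕1⊕0⊕0⊕0⊕1⊕0⊕0⊕1⊕1 = 1
s8 (pos 8,9,10,11,12,13,14,15,24,25,26,27,28,29,30,31): 1⊕0⊕1⊕0⊕0⊕1⊕0⊕1⊕0⊕1⊕1⊕0⊕0⊕0⊕1⊕1 = 0
s16 (pos 16,17,18,19,20,21,22,23,24,25,26,27,28,29,30,31): 1⊕1⊕1⊕1⊕0⊕0⊕0⊕1⊕0⊕1⊕1⊕0⊕0⊕0⊕1⊕1 = 1
Syndrome s16…s1 = 10111 → error at position 23.
Flip position 23: 0110110101001011111000101100011 → 0110110101001011111000001100011
Read data bits from positions 3,5,6,7,9,10,11,12,13,14,15,17,18,19,20,21,22,23,24,25,26,27,28,29,30,31: 11100100101111000001100011

11100100101111000001100011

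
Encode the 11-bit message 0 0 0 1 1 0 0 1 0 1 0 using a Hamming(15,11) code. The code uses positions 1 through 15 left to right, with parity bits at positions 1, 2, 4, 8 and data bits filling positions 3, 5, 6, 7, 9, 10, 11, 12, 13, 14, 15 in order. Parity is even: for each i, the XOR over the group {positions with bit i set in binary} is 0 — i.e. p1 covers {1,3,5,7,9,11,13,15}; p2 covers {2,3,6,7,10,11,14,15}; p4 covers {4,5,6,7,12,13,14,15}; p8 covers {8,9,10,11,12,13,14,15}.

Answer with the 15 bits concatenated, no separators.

Place data at non-parity positions: p1 p2 0 p4 0 0 1 p8 1 0 0 1 0 1 0
p1 (pos 1,3,5,7,9,11,13,15): XOR of data positions = 0⊕0⊕1⊕1⊕0⊕0⊕0 = 0
p2 (pos 2,3,6,7,10,11,14,15): XOR of data positions = 0⊕0⊕1⊕0⊕0⊕1⊕0 = 0
p4 (pos 4,5,6,7,12,13,14,15): XOR of data positions = 0⊕0⊕1⊕1⊕0⊕1⊕0 = 1
p8 (pos 8,9,10,11,12,13,14,15): XOR of data positions = 1⊕0⊕0⊕1⊕0⊕1⊕0 = 1
Codeword: 000100111001010

000100111001010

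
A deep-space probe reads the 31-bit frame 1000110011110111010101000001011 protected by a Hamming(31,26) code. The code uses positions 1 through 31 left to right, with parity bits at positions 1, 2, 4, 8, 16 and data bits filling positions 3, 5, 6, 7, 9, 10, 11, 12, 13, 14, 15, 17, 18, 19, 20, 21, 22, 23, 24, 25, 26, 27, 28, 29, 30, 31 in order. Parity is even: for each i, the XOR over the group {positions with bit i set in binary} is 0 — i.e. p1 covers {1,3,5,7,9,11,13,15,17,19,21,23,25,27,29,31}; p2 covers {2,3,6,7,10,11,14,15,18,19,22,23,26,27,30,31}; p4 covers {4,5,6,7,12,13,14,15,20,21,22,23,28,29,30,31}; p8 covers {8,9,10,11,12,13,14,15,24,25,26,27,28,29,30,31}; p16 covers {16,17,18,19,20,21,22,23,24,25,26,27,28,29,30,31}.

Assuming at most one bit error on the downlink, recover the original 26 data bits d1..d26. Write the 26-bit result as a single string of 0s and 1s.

s1 (pos 1,3,5,7,9,11,13,15,17,19,21,23,25,27,29,31): 1⊕0⊕1⊕0⊕1⊕1⊕0⊕1⊕0⊕0⊕0⊕0⊕0⊕0⊕0⊕1 = 0
s2 (pos 2,3,6,7,10,11,14,15,18,19,22,23,26,27,30,31): 0⊕0⊕1⊕0⊕1⊕1⊕1⊕1⊕1⊕0⊕1⊕0⊕0⊕0⊕1⊕1 = 1
s4 (pos 4,5,6,7,12,13,14,15,20,21,22,23,28,29,30,31): 0⊕1⊕1⊕0⊕1⊕0⊕1⊕1⊕1⊕0⊕1⊕0⊕1⊕0⊕1⊕1 = 0
s8 (pos 8,9,10,11,12,13,14,15,24,25,26,27,28,29,30,31): 0⊕1⊕1⊕1⊕1⊕0⊕1⊕1⊕0⊕0⊕0⊕0⊕1⊕0⊕1⊕1 = 1
s16 (pos 16,17,18,19,20,21,22,23,24,25,26,27,28,29,30,31): 1⊕0⊕1⊕0⊕1⊕0⊕1⊕0⊕0⊕0⊕0⊕0⊕1⊕0⊕1⊕1 = 1
Syndrome s16…s1 = 11010 → error at position 26.
Flip position 26: 1000110011110111010101000001011 → 1000110011110111010101000101011
Read data bits from positions 3,5,6,7,9,10,11,12,13,14,15,17,18,19,20,21,22,23,24,25,26,27,28,29,30,31: 01101111011010101000101011

01101111011010101000101011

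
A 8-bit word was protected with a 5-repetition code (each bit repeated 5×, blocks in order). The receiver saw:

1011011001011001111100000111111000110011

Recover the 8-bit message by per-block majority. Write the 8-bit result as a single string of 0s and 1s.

11010101

Block 1 (10110): 3 ones → 1
Block 2 (11001): 3 ones → 1
Block 3 (01100): 2 ones → 0
Block 4 (11111): 5 ones → 1
Block 5 (00000): 0 ones → 0
Block 6 (11111): 5 ones → 1
Block 7 (10001): 2 ones → 0
Block 8 (10011): 3 ones → 1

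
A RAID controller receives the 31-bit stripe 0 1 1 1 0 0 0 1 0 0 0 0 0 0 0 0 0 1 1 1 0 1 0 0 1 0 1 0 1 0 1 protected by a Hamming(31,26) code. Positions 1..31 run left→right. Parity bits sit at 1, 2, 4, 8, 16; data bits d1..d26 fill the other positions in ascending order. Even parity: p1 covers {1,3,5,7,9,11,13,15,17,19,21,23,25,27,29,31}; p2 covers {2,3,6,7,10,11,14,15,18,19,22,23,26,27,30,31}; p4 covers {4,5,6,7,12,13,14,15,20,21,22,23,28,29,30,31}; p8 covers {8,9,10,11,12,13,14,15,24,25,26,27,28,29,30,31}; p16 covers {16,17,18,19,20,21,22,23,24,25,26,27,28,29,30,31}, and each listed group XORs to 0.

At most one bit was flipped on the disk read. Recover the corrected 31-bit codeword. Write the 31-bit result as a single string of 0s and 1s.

0111000100000100011101001010101

s1 (pos 1,3,5,7,9,11,13,15,17,19,21,23,25,27,29,31): 0⊕1⊕0⊕0⊕0⊕0⊕0⊕0⊕0⊕1⊕0⊕0⊕1⊕1⊕1⊕1 = 0
s2 (pos 2,3,6,7,10,11,14,15,18,19,22,23,26,27,30,31): 1⊕1⊕0⊕0⊕0⊕0⊕0⊕0⊕1⊕1⊕1⊕0⊕0⊕1⊕0⊕1 = 1
s4 (pos 4,5,6,7,12,13,14,15,20,21,22,23,28,29,30,31): 1⊕0⊕0⊕0⊕0⊕0⊕0⊕0⊕1⊕0⊕1⊕0⊕0⊕1⊕0⊕1 = 1
s8 (pos 8,9,10,11,12,13,14,15,24,25,26,27,28,29,30,31): 1⊕0⊕0⊕0⊕0⊕0⊕0⊕0⊕0⊕1⊕0⊕1⊕0⊕1⊕0⊕1 = 1
s16 (pos 16,17,18,19,20,21,22,23,24,25,26,27,28,29,30,31): 0⊕0⊕1⊕1⊕1⊕0⊕1⊕0⊕0⊕1⊕0⊕1⊕0⊕1⊕0⊕1 = 0
Syndrome s16…s1 = 01110 → error at position 14.
Flip position 14: 0111000100000000011101001010101 → 0111000100000100011101001010101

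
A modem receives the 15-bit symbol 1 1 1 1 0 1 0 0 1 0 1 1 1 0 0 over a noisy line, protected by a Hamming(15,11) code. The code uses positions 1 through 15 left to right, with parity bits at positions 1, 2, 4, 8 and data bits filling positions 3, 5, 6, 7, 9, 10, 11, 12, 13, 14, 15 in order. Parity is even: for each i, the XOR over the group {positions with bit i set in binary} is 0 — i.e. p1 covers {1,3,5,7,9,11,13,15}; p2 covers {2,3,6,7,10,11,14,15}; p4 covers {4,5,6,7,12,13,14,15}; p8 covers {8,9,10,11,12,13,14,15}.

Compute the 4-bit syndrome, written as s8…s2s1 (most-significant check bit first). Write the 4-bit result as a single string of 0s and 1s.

s1 (pos 1,3,5,7,9,11,13,15): 1⊕1⊕0⊕0⊕1⊕1⊕1⊕0 = 1
s2 (pos 2,3,6,7,10,11,14,15): 1⊕1⊕1⊕0⊕0⊕1⊕0⊕0 = 0
s4 (pos 4,5,6,7,12,13,14,15): 1⊕0⊕1⊕0⊕1⊕1⊕0⊕0 = 0
s8 (pos 8,9,10,11,12,13,14,15): 0⊕1⊕0⊕1⊕1⊕1⊕0⊕0 = 0
Syndrome s8…s1 = 0001 → error at position 1.

0001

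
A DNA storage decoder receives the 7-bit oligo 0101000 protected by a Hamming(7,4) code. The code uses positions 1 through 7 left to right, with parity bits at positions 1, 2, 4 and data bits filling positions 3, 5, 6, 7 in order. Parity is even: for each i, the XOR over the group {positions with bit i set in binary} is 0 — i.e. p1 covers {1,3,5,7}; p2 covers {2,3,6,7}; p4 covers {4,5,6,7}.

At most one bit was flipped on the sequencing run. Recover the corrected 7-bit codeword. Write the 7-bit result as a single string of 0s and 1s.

s1 (pos 1,3,5,7): 0⊕0⊕0⊕0 = 0
s2 (pos 2,3,6,7): 1⊕0⊕0⊕0 = 1
s4 (pos 4,5,6,7): 1⊕0⊕0⊕0 = 1
Syndrome s4…s1 = 110 → error at position 6.
Flip position 6: 0101000 → 0101010

0101010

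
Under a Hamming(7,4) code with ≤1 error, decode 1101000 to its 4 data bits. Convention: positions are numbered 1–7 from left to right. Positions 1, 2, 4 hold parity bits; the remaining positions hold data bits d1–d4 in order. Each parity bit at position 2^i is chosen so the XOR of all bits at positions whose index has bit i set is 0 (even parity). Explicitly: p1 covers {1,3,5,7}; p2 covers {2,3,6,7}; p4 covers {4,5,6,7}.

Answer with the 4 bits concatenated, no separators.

0001

s1 (pos 1,3,5,7): 1⊕0⊕0⊕0 = 1
s2 (pos 2,3,6,7): 1⊕0⊕0⊕0 = 1
s4 (pos 4,5,6,7): 1⊕0⊕0⊕0 = 1
Syndrome s4…s1 = 111 → error at position 7.
Flip position 7: 1101000 → 1101001
Read data bits from positions 3,5,6,7: 0001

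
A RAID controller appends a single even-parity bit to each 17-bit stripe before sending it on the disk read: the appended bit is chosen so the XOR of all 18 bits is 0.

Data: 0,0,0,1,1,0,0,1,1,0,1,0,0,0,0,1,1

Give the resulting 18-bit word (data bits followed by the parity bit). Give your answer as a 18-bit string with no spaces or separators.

XOR of the 17 data bits: 0⊕0⊕0⊕1⊕1⊕0⊕0⊕1⊕1⊕0⊕1⊕0⊕0⊕0⊕0⊕1⊕1 = 1
Parity bit = 1 (so all 18 bits XOR to 0).

000110011010000111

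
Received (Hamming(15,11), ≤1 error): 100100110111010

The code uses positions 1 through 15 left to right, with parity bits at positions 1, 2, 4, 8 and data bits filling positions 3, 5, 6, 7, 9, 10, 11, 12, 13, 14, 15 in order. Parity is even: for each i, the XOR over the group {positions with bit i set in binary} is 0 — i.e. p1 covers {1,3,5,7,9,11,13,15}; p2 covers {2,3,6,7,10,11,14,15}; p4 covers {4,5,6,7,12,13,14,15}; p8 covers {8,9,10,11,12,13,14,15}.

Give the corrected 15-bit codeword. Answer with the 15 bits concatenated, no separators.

s1 (pos 1,3,5,7,9,11,13,15): 1⊕0⊕0⊕1⊕0⊕1⊕0⊕0 = 1
s2 (pos 2,3,6,7,10,11,14,15): 0⊕0⊕0⊕1⊕1⊕1⊕1⊕0 = 0
s4 (pos 4,5,6,7,12,13,14,15): 1⊕0⊕0⊕1⊕1⊕0⊕1⊕0 = 0
s8 (pos 8,9,10,11,12,13,14,15): 1⊕0⊕1⊕1⊕1⊕0⊕1⊕0 = 1
Syndrome s8…s1 = 1001 → error at position 9.
Flip position 9: 100100110111010 → 100100111111010

100100111111010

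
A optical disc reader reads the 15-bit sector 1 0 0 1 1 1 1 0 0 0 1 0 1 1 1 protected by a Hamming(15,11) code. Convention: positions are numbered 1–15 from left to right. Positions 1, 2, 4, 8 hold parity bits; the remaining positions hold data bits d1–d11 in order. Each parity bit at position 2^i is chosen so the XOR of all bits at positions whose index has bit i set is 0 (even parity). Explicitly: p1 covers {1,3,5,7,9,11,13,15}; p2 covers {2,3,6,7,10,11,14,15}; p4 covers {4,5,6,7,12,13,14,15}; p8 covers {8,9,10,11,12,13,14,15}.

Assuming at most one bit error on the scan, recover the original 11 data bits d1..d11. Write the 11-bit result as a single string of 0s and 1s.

01010010111

s1 (pos 1,3,5,7,9,11,13,15): 1⊕0⊕1⊕1⊕0⊕1⊕1⊕1 = 0
s2 (pos 2,3,6,7,10,11,14,15): 0⊕0⊕1⊕1⊕0⊕1⊕1⊕1 = 1
s4 (pos 4,5,6,7,12,13,14,15): 1⊕1⊕1⊕1⊕0⊕1⊕1⊕1 = 1
s8 (pos 8,9,10,11,12,13,14,15): 0⊕0⊕0⊕1⊕0⊕1⊕1⊕1 = 0
Syndrome s8…s1 = 0110 → error at position 6.
Flip position 6: 100111100010111 → 100110100010111
Read data bits from positions 3,5,6,7,9,10,11,12,13,14,15: 01010010111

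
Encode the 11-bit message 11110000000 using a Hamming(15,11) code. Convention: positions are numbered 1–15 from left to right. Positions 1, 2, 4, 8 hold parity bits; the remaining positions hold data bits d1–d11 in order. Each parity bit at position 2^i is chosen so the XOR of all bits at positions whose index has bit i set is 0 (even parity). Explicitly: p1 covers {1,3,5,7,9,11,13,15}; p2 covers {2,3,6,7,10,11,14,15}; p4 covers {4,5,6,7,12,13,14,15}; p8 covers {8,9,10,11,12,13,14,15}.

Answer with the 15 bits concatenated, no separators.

111111100000000

Place data at non-parity positions: p1 p2 1 p4 1 1 1 p8 0 0 0 0 0 0 0
p1 (pos 1,3,5,7,9,11,13,15): XOR of data positions = 1⊕1⊕1⊕0⊕0⊕0⊕0 = 1
p2 (pos 2,3,6,7,10,11,14,15): XOR of data positions = 1⊕1⊕1⊕0⊕0⊕0⊕0 = 1
p4 (pos 4,5,6,7,12,13,14,15): XOR of data positions = 1⊕1⊕1⊕0⊕0⊕0⊕0 = 1
p8 (pos 8,9,10,11,12,13,14,15): XOR of data positions = 0⊕0⊕0⊕0⊕0⊕0⊕0 = 0
Codeword: 111111100000000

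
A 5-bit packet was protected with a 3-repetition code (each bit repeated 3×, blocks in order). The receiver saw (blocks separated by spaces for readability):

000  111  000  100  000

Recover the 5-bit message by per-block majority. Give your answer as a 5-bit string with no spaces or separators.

01000

Block 1 (000): 0 ones → 0
Block 2 (111): 3 ones → 1
Block 3 (000): 0 ones → 0
Block 4 (100): 1 one → 0
Block 5 (000): 0 ones → 0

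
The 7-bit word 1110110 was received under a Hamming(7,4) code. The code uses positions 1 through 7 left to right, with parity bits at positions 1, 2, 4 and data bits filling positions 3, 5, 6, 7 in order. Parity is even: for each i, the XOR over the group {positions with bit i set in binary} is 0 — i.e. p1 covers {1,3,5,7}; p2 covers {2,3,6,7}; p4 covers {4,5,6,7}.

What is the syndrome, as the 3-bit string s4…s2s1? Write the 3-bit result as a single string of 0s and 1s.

011

s1 (pos 1,3,5,7): 1⊕1⊕1⊕0 = 1
s2 (pos 2,3,6,7): 1⊕1⊕1⊕0 = 1
s4 (pos 4,5,6,7): 0⊕1⊕1⊕0 = 0
Syndrome s4…s1 = 011 → error at position 3.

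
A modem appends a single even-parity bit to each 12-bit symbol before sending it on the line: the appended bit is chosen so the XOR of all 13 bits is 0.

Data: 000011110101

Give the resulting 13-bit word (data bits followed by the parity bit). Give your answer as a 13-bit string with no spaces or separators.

XOR of the 12 data bits: 0⊕0⊕0⊕0⊕1⊕1⊕1⊕1⊕0⊕1⊕0⊕1 = 0
Parity bit = 0 (so all 13 bits XOR to 0).

0000111101010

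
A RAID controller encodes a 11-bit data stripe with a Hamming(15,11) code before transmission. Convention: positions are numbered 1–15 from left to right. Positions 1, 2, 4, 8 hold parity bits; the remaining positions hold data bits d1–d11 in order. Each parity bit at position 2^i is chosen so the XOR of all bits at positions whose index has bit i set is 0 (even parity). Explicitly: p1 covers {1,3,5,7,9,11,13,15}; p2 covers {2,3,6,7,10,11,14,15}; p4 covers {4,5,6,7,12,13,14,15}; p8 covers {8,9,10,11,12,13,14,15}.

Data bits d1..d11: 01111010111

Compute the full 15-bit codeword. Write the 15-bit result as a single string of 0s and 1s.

Place data at non-parity positions: p1 p2 0 p4 1 1 1 p8 1 0 1 0 1 1 1
p1 (pos 1,3,5,7,9,11,13,15): XOR of data positions = 0⊕1⊕1⊕1⊕1⊕1⊕1 = 0
p2 (pos 2,3,6,7,10,11,14,15): XOR of data positions = 0⊕1⊕1⊕0⊕1⊕1⊕1 = 1
p4 (pos 4,5,6,7,12,13,14,15): XOR of data positions = 1⊕1⊕1⊕0⊕1⊕1⊕1 = 0
p8 (pos 8,9,10,11,12,13,14,15): XOR of data positions = 1⊕0⊕1⊕0⊕1⊕1⊕1 = 1
Codeword: 010011111010111

010011111010111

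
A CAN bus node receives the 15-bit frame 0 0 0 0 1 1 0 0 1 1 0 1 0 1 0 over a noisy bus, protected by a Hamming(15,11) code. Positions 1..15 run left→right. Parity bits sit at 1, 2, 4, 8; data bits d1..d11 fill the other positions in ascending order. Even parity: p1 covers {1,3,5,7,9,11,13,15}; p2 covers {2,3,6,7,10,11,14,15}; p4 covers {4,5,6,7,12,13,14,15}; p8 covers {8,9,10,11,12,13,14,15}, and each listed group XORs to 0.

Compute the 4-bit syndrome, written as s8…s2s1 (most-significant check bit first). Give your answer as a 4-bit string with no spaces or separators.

s1 (pos 1,3,5,7,9,11,13,15): 0⊕0⊕1⊕0⊕1⊕0⊕0⊕0 = 0
s2 (pos 2,3,6,7,10,11,14,15): 0⊕0⊕1⊕0⊕1⊕0⊕1⊕0 = 1
s4 (pos 4,5,6,7,12,13,14,15): 0⊕1⊕1⊕0⊕1⊕0⊕1⊕0 = 0
s8 (pos 8,9,10,11,12,13,14,15): 0⊕1⊕1⊕0⊕1⊕0⊕1⊕0 = 0
Syndrome s8…s1 = 0010 → error at position 2.

0010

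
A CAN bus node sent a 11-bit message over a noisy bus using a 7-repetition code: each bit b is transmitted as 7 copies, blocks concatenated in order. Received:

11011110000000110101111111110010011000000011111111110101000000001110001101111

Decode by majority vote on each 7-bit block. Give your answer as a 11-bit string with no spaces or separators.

Block 1 (1101111): 6 ones → 1
Block 2 (0000000): 0 ones → 0
Block 3 (1101011): 5 ones → 1
Block 4 (1111111): 7 ones → 1
Block 5 (0010011): 3 ones → 0
Block 6 (0000000): 0 ones → 0
Block 7 (1111111): 7 ones → 1
Block 8 (1110101): 5 ones → 1
Block 9 (0000000): 0 ones → 0
Block 10 (0111000): 3 ones → 0
Block 11 (1101111): 6 ones → 1

10110011001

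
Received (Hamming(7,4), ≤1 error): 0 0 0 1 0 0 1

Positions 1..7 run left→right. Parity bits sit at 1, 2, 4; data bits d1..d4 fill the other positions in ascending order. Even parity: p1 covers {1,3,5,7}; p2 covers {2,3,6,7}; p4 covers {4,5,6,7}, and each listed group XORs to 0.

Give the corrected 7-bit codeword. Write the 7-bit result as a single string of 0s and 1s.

s1 (pos 1,3,5,7): 0⊕0⊕0⊕1 = 1
s2 (pos 2,3,6,7): 0⊕0⊕0⊕1 = 1
s4 (pos 4,5,6,7): 1⊕0⊕0⊕1 = 0
Syndrome s4…s1 = 011 → error at position 3.
Flip position 3: 0001001 → 0011001

0011001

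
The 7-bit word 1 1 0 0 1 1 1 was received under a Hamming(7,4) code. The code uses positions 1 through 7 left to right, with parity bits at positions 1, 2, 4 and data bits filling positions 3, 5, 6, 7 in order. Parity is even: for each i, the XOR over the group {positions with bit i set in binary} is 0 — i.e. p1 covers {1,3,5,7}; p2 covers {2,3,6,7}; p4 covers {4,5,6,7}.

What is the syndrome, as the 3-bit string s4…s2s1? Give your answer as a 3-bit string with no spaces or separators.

111

s1 (pos 1,3,5,7): 1⊕0⊕1⊕1 = 1
s2 (pos 2,3,6,7): 1⊕0⊕1⊕1 = 1
s4 (pos 4,5,6,7): 0⊕1⊕1⊕1 = 1
Syndrome s4…s1 = 111 → error at position 7.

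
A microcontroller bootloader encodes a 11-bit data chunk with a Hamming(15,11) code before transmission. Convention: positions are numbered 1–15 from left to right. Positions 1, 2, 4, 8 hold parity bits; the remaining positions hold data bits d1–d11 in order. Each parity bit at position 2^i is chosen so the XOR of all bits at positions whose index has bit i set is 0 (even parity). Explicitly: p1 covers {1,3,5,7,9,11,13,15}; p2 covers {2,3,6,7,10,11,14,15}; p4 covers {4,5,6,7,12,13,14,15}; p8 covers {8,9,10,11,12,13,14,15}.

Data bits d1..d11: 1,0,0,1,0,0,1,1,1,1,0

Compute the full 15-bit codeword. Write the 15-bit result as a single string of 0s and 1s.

001000100011110

Place data at non-parity positions: p1 p2 1 p4 0 0 1 p8 0 0 1 1 1 1 0
p1 (pos 1,3,5,7,9,11,13,15): XOR of data positions = 1⊕0⊕1⊕0⊕1⊕1⊕0 = 0
p2 (pos 2,3,6,7,10,11,14,15): XOR of data positions = 1⊕0⊕1⊕0⊕1⊕1⊕0 = 0
p4 (pos 4,5,6,7,12,13,14,15): XOR of data positions = 0⊕0⊕1⊕1⊕1⊕1⊕0 = 0
p8 (pos 8,9,10,11,12,13,14,15): XOR of data positions = 0⊕0⊕1⊕1⊕1⊕1⊕0 = 0
Codeword: 001000100011110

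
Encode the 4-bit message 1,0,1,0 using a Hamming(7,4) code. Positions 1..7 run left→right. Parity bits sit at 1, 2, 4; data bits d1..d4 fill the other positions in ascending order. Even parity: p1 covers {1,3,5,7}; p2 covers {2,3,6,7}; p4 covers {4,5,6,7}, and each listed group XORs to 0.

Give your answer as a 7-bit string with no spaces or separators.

1011010

Place data at non-parity positions: p1 p2 1 p4 0 1 0
p1 (pos 1,3,5,7): XOR of data positions = 1⊕0⊕0 = 1
p2 (pos 2,3,6,7): XOR of data positions = 1⊕1⊕0 = 0
p4 (pos 4,5,6,7): XOR of data positions = 0⊕1⊕0 = 1
Codeword: 1011010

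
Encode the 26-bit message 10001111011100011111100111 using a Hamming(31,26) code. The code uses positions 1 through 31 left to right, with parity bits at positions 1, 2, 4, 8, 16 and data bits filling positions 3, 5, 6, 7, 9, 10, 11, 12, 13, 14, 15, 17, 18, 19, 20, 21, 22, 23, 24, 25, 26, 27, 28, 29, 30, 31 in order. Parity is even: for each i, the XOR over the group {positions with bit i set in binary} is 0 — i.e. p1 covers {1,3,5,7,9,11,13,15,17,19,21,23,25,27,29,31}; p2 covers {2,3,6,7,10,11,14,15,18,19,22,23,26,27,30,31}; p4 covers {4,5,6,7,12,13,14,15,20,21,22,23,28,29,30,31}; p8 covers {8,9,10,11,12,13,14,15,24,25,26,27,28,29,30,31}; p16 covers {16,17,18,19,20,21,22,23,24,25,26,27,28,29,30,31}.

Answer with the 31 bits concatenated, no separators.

0011000011110110100011111100111

Place data at non-parity positions: p1 p2 1 p4 0 0 0 p8 1 1 1 1 0 1 1 p16 1 0 0 0 1 1 1 1 1 1 0 0 1 1 1
p1 (pos 1,3,5,7,9,11,13,15,17,19,21,23,25,27,29,31): XOR of data positions = 1⊕0⊕0⊕1⊕1⊕0⊕1⊕1⊕0⊕1⊕1⊕1⊕0⊕1⊕1 = 0
p2 (pos 2,3,6,7,10,11,14,15,18,19,22,23,26,27,30,31): XOR of data positions = 1⊕0⊕0⊕1⊕1⊕1⊕1⊕0⊕0⊕1⊕1⊕1⊕0⊕1⊕1 = 0
p4 (pos 4,5,6,7,12,13,14,15,20,21,22,23,28,29,30,31): XOR of data positions = 0⊕0⊕0⊕1⊕0⊕1⊕1⊕0⊕1⊕1⊕1⊕0⊕1⊕1⊕1 = 1
p8 (pos 8,9,10,11,12,13,14,15,24,25,26,27,28,29,30,31): XOR of data positions = 1⊕1⊕1⊕1⊕0⊕1⊕1⊕1⊕1⊕1⊕0⊕0⊕1⊕1⊕1 = 0
p16 (pos 16,17,18,19,20,21,22,23,24,25,26,27,28,29,30,31): XOR of data positions = 1⊕0⊕0⊕0⊕1⊕1⊕1⊕1⊕1⊕1⊕0⊕0⊕1⊕1⊕1 = 0
Codeword: 0011000011110110100011111100111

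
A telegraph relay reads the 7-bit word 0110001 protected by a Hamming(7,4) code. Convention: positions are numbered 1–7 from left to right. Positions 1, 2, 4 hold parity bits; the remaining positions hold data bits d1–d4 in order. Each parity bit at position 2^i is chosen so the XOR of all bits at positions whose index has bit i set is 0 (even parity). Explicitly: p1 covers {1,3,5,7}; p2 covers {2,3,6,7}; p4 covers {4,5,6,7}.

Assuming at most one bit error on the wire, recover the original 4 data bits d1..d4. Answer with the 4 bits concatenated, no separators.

1011

s1 (pos 1,3,5,7): 0⊕1⊕0⊕1 = 0
s2 (pos 2,3,6,7): 1⊕1⊕0⊕1 = 1
s4 (pos 4,5,6,7): 0⊕0⊕0⊕1 = 1
Syndrome s4…s1 = 110 → error at position 6.
Flip position 6: 0110001 → 0110011
Read data bits from positions 3,5,6,7: 1011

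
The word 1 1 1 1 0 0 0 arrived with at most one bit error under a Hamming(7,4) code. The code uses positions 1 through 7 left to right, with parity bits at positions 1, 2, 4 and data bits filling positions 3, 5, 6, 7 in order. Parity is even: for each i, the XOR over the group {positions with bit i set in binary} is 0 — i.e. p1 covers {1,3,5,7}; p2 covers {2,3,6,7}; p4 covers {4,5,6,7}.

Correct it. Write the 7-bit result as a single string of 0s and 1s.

s1 (pos 1,3,5,7): 1⊕1⊕0⊕0 = 0
s2 (pos 2,3,6,7): 1⊕1⊕0⊕0 = 0
s4 (pos 4,5,6,7): 1⊕0⊕0⊕0 = 1
Syndrome s4…s1 = 100 → error at position 4.
Flip position 4: 1111000 → 1110000

1110000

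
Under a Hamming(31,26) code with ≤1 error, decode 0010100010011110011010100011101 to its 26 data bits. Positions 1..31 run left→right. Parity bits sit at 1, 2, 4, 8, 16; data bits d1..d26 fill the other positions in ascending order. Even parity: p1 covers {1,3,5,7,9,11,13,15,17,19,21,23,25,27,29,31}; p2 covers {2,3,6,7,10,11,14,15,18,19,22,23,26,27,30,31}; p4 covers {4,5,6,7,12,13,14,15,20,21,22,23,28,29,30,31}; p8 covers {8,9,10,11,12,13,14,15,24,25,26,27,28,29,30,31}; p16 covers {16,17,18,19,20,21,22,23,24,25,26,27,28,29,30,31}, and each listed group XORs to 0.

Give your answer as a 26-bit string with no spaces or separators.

11000001111011010100011101

s1 (pos 1,3,5,7,9,11,13,15,17,19,21,23,25,27,29,31): 0⊕1⊕1⊕0⊕1⊕0⊕1⊕1⊕0⊕1⊕1⊕1⊕0⊕1⊕1⊕1 = 1
s2 (pos 2,3,6,7,10,11,14,15,18,19,22,23,26,27,30,31): 0⊕1⊕0⊕0⊕0⊕0⊕1⊕1⊕1⊕1⊕0⊕1⊕0⊕1⊕0⊕1 = 0
s4 (pos 4,5,6,7,12,13,14,15,20,21,22,23,28,29,30,31): 0⊕1⊕0⊕0⊕1⊕1⊕1⊕1⊕0⊕1⊕0⊕1⊕1⊕1⊕0⊕1 = 0
s8 (pos 8,9,10,11,12,13,14,15,24,25,26,27,28,29,30,31): 0⊕1⊕0⊕0⊕1⊕1⊕1⊕1⊕0⊕0⊕0⊕1⊕1⊕1⊕0⊕1 = 1
s16 (pos 16,17,18,19,20,21,22,23,24,25,26,27,28,29,30,31): 0⊕0⊕1⊕1⊕0⊕1⊕0⊕1⊕0⊕0⊕0⊕1⊕1⊕1⊕0⊕1 = 0
Syndrome s16…s1 = 01001 → error at position 9.
Flip position 9: 0010100010011110011010100011101 → 0010100000011110011010100011101
Read data bits from positions 3,5,6,7,9,10,11,12,13,14,15,17,18,19,20,21,22,23,24,25,26,27,28,29,30,31: 11000001111011010100011101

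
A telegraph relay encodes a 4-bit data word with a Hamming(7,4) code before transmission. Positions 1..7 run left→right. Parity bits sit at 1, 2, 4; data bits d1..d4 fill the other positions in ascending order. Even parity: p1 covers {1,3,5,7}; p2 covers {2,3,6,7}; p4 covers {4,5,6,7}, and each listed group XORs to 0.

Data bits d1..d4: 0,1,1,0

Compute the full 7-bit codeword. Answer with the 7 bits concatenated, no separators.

1100110

Place data at non-parity positions: p1 p2 0 p4 1 1 0
p1 (pos 1,3,5,7): XOR of data positions = 0⊕1⊕0 = 1
p2 (pos 2,3,6,7): XOR of data positions = 0⊕1⊕0 = 1
p4 (pos 4,5,6,7): XOR of data positions = 1⊕1⊕0 = 0
Codeword: 1100110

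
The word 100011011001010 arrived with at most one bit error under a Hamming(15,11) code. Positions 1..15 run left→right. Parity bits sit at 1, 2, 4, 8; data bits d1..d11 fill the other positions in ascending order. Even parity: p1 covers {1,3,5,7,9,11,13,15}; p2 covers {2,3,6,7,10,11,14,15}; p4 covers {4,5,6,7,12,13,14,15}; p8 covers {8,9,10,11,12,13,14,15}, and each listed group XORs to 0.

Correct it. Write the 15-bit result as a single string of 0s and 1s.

s1 (pos 1,3,5,7,9,11,13,15): 1⊕0⊕1⊕0⊕1⊕0⊕0⊕0 = 1
s2 (pos 2,3,6,7,10,11,14,15): 0⊕0⊕1⊕0⊕0⊕0⊕1⊕0 = 0
s4 (pos 4,5,6,7,12,13,14,15): 0⊕1⊕1⊕0⊕1⊕0⊕1⊕0 = 0
s8 (pos 8,9,10,11,12,13,14,15): 1⊕1⊕0⊕0⊕1⊕0⊕1⊕0 = 0
Syndrome s8…s1 = 0001 → error at position 1.
Flip position 1: 100011011001010 → 000011011001010

000011011001010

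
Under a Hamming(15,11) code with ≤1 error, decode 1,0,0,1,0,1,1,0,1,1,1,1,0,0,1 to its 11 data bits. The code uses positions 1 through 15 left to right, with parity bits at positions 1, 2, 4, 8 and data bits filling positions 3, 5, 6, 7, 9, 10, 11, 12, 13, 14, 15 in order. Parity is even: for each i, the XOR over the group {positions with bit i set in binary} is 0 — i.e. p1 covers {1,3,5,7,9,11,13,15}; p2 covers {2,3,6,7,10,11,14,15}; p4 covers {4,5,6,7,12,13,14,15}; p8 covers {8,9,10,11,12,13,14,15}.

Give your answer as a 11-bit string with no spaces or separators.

s1 (pos 1,3,5,7,9,11,13,15): 1⊕0⊕0⊕1⊕1⊕1⊕0⊕1 = 1
s2 (pos 2,3,6,7,10,11,14,15): 0⊕0⊕1⊕1⊕1⊕1⊕0⊕1 = 1
s4 (pos 4,5,6,7,12,13,14,15): 1⊕0⊕1⊕1⊕1⊕0⊕0⊕1 = 1
s8 (pos 8,9,10,11,12,13,14,15): 0⊕1⊕1⊕1⊕1⊕0⊕0⊕1 = 1
Syndrome s8…s1 = 1111 → error at position 15.
Flip position 15: 100101101111001 → 100101101111000
Read data bits from positions 3,5,6,7,9,10,11,12,13,14,15: 00111111000

00111111000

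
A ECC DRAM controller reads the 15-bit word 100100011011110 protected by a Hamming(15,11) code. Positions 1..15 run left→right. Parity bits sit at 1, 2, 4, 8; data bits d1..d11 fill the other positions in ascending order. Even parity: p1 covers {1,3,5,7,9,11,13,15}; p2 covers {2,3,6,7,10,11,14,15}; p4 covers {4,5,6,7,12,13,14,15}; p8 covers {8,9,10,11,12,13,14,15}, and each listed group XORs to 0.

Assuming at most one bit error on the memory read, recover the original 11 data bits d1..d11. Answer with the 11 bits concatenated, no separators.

s1 (pos 1,3,5,7,9,11,13,15): 1⊕0⊕0⊕0⊕1⊕1⊕1⊕0 = 0
s2 (pos 2,3,6,7,10,11,14,15): 0⊕0⊕0⊕0⊕0⊕1⊕1⊕0 = 0
s4 (pos 4,5,6,7,12,13,14,15): 1⊕0⊕0⊕0⊕1⊕1⊕1⊕0 = 0
s8 (pos 8,9,10,11,12,13,14,15): 1⊕1⊕0⊕1⊕1⊕1⊕1⊕0 = 0
Syndrome s8…s1 = 0000 → no error.
Read data bits from positions 3,5,6,7,9,10,11,12,13,14,15: 00001011110

00001011110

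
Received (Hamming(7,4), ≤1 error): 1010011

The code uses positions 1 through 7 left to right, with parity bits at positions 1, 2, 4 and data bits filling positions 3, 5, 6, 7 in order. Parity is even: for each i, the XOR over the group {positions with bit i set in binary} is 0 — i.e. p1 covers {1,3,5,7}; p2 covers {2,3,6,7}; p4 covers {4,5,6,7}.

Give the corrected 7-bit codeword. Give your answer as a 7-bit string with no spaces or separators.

s1 (pos 1,3,5,7): 1⊕1⊕0⊕1 = 1
s2 (pos 2,3,6,7): 0⊕1⊕1⊕1 = 1
s4 (pos 4,5,6,7): 0⊕0⊕1⊕1 = 0
Syndrome s4…s1 = 011 → error at position 3.
Flip position 3: 1010011 → 1000011

1000011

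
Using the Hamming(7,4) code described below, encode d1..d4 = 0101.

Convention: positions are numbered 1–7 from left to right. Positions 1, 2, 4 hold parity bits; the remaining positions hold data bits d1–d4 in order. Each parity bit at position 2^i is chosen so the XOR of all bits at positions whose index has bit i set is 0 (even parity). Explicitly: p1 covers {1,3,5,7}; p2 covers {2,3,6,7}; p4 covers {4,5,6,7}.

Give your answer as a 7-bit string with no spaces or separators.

0100101

Place data at non-parity positions: p1 p2 0 p4 1 0 1
p1 (pos 1,3,5,7): XOR of data positions = 0⊕1⊕1 = 0
p2 (pos 2,3,6,7): XOR of data positions = 0⊕0⊕1 = 1
p4 (pos 4,5,6,7): XOR of data positions = 1⊕0⊕1 = 0
Codeword: 0100101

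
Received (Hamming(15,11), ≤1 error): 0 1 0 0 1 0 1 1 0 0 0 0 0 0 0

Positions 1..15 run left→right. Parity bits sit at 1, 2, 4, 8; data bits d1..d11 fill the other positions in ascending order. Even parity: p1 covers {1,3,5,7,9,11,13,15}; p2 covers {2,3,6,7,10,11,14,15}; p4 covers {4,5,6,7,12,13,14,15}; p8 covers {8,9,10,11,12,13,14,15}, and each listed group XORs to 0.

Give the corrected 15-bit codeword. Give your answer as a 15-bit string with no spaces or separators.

010010100000000

s1 (pos 1,3,5,7,9,11,13,15): 0⊕0⊕1⊕1⊕0⊕0⊕0⊕0 = 0
s2 (pos 2,3,6,7,10,11,14,15): 1⊕0⊕0⊕1⊕0⊕0⊕0⊕0 = 0
s4 (pos 4,5,6,7,12,13,14,15): 0⊕1⊕0⊕1⊕0⊕0⊕0⊕0 = 0
s8 (pos 8,9,10,11,12,13,14,15): 1⊕0⊕0⊕0⊕0⊕0⊕0⊕0 = 1
Syndrome s8…s1 = 1000 → error at position 8.
Flip position 8: 010010110000000 → 010010100000000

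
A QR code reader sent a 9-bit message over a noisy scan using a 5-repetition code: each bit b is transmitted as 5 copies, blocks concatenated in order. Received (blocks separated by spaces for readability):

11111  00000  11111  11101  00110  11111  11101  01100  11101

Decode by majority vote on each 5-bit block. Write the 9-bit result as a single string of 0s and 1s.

Block 1 (11111): 5 ones → 1
Block 2 (00000): 0 ones → 0
Block 3 (11111): 5 ones → 1
Block 4 (11101): 4 ones → 1
Block 5 (00110): 2 ones → 0
Block 6 (11111): 5 ones → 1
Block 7 (11101): 4 ones → 1
Block 8 (01100): 2 ones → 0
Block 9 (11101): 4 ones → 1

101101101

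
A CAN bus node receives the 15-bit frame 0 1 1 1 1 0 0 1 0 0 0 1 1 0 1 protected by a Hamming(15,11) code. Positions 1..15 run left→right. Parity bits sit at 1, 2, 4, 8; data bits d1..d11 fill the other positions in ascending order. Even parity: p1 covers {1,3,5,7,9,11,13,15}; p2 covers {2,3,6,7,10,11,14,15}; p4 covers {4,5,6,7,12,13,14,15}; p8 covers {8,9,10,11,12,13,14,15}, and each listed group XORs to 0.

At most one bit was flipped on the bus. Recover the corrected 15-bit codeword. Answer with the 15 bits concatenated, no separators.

011111010001101

s1 (pos 1,3,5,7,9,11,13,15): 0⊕1⊕1⊕0⊕0⊕0⊕1⊕1 = 0
s2 (pos 2,3,6,7,10,11,14,15): 1⊕1⊕0⊕0⊕0⊕0⊕0⊕1 = 1
s4 (pos 4,5,6,7,12,13,14,15): 1⊕1⊕0⊕0⊕1⊕1⊕0⊕1 = 1
s8 (pos 8,9,10,11,12,13,14,15): 1⊕0⊕0⊕0⊕1⊕1⊕0⊕1 = 0
Syndrome s8…s1 = 0110 → error at position 6.
Flip position 6: 011110010001101 → 011111010001101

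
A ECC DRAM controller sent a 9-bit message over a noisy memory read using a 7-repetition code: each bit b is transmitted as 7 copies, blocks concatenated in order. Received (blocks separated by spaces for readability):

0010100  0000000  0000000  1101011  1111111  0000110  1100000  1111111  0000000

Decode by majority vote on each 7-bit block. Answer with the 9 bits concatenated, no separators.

000110010

Block 1 (0010100): 2 ones → 0
Block 2 (0000000): 0 ones → 0
Block 3 (0000000): 0 ones → 0
Block 4 (1101011): 5 ones → 1
Block 5 (1111111): 7 ones → 1
Block 6 (0000110): 2 ones → 0
Block 7 (1100000): 2 ones → 0
Block 8 (1111111): 7 ones → 1
Block 9 (0000000): 0 ones → 0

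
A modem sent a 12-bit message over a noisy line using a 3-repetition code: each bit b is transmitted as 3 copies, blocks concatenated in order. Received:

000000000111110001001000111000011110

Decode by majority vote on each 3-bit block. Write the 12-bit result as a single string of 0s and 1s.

Block 1 (000): 0 ones → 0
Block 2 (000): 0 ones → 0
Block 3 (000): 0 ones → 0
Block 4 (111): 3 ones → 1
Block 5 (110): 2 ones → 1
Block 6 (001): 1 one → 0
Block 7 (001): 1 one → 0
Block 8 (000): 0 ones → 0
Block 9 (111): 3 ones → 1
Block 10 (000): 0 ones → 0
Block 11 (011): 2 ones → 1
Block 12 (110): 2 ones → 1

000110001011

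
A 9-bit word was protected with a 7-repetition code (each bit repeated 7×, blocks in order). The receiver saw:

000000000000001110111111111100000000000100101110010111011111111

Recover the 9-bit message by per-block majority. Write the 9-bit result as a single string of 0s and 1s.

001100111

Block 1 (0000000): 0 ones → 0
Block 2 (0000000): 0 ones → 0
Block 3 (1110111): 6 ones → 1
Block 4 (1111111): 7 ones → 1
Block 5 (0000000): 0 ones → 0
Block 6 (0000100): 1 one → 0
Block 7 (1011100): 4 ones → 1
Block 8 (1011101): 5 ones → 1
Block 9 (1111111): 7 ones → 1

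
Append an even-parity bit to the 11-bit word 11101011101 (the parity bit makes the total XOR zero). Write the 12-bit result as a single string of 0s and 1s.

111010111010

XOR of the 11 data bits: 1⊕1⊕1⊕0⊕1⊕0⊕1⊕1⊕1⊕0⊕1 = 0
Parity bit = 0 (so all 12 bits XOR to 0).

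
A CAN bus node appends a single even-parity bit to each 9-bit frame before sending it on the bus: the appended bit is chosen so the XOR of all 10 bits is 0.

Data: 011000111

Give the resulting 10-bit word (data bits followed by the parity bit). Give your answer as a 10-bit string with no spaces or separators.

XOR of the 9 data bits: 0⊕1⊕1⊕0⊕0⊕0⊕1⊕1⊕1 = 1
Parity bit = 1 (so all 10 bits XOR to 0).

0110001111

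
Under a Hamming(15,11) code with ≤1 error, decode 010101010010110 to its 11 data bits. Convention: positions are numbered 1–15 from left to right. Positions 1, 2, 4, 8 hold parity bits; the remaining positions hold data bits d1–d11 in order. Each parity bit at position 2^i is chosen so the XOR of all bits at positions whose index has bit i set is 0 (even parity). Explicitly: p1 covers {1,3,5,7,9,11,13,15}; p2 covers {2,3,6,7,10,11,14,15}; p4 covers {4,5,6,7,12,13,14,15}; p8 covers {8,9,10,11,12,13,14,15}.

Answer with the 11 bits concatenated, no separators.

00100010110

s1 (pos 1,3,5,7,9,11,13,15): 0⊕0⊕0⊕0⊕0⊕1⊕1⊕0 = 0
s2 (pos 2,3,6,7,10,11,14,15): 1⊕0⊕1⊕0⊕0⊕1⊕1⊕0 = 0
s4 (pos 4,5,6,7,12,13,14,15): 1⊕0⊕1⊕0⊕0⊕1⊕1⊕0 = 0
s8 (pos 8,9,10,11,12,13,14,15): 1⊕0⊕0⊕1⊕0⊕1⊕1⊕0 = 0
Syndrome s8…s1 = 0000 → no error.
Read data bits from positions 3,5,6,7,9,10,11,12,13,14,15: 00100010110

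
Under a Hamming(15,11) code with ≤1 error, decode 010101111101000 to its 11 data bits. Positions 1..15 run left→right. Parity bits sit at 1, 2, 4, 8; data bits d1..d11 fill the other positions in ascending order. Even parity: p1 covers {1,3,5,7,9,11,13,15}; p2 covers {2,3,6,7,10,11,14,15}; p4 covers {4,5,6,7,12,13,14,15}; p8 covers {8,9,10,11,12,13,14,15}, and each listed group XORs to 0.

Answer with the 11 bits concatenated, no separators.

00111101000

s1 (pos 1,3,5,7,9,11,13,15): 0⊕0⊕0⊕1⊕1⊕0⊕0⊕0 = 0
s2 (pos 2,3,6,7,10,11,14,15): 1⊕0⊕1⊕1⊕1⊕0⊕0⊕0 = 0
s4 (pos 4,5,6,7,12,13,14,15): 1⊕0⊕1⊕1⊕1⊕0⊕0⊕0 = 0
s8 (pos 8,9,10,11,12,13,14,15): 1⊕1⊕1⊕0⊕1⊕0⊕0⊕0 = 0
Syndrome s8…s1 = 0000 → no error.
Read data bits from positions 3,5,6,7,9,10,11,12,13,14,15: 00111101000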